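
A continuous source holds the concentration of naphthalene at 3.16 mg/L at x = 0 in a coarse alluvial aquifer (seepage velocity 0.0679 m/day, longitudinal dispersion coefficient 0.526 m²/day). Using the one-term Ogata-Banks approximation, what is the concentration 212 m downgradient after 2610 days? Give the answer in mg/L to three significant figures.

For a continuous step input, C/C₀ ≈ ½·erfc((x−vt)/(2√(Dt))).
vt = 0.0679 × 2610 = 177.219 m and 2√(Dt) = 2√(0.526 × 2610) = 74.10 m.
Argument (x−vt)/(2√(Dt)) = (212 − 177.219)/74.10 = 0.4694; ½·erfc(0.4694) = 0.2534.
C = 3.16 × 0.2534 = 0.801 mg/L.

0.801 mg/L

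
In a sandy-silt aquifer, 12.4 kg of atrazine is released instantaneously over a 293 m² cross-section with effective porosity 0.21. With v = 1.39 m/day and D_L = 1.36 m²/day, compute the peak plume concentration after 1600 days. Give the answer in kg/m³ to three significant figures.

The peak of an instantaneous 1D plume sits at x = vt; there the Gaussian factor is 1 and C_max = M/(n_e·A·√(4πDt)), where n_e·A is the pore area the mass is dissolved in.
√(4πDt) = √(4π × 1.36 × 1600) = 165.4 m, so C_max = 12.4/(0.21 × 293 × 165.4) = 0.00122 kg/m³.

0.00122 kg/m³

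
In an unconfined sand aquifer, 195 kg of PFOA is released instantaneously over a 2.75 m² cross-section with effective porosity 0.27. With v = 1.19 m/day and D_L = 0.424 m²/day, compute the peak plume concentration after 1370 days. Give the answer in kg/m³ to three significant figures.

3.07 kg/m³

The peak of an instantaneous 1D plume sits at x = vt; there the Gaussian factor is 1 and C_max = M/(n_e·A·√(4πDt)), where n_e·A is the pore area the mass is dissolved in.
√(4πDt) = √(4π × 0.424 × 1370) = 85.44 m, so C_max = 195/(0.27 × 2.75 × 85.44) = 3.07 kg/m³.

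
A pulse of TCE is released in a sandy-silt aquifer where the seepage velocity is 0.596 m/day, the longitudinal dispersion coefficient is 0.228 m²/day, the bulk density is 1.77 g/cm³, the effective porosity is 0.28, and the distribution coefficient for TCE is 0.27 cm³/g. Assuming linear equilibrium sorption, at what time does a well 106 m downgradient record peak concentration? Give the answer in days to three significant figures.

Retardation factor R = 1 + ρ_b·K_d/n = 1 + 1.77 × 0.27/0.28 = 2.707.
Sorption retards both mechanisms: v_R = v/R = 0.2202 m/day, D_R = D/R = 0.08423 m²/day.
Peak time from v_R²t² + 2D_R t − x² = 0: t = (√(D_R² + v_R²x²) − D_R)/v_R².
√(D_R² + v_R²x²) = √(0.08423² + 0.2202² × 106²) = 23.34; v_R² = 0.04849.
t = (23.34 − 0.08423)/0.04849 = 480 days.

480 days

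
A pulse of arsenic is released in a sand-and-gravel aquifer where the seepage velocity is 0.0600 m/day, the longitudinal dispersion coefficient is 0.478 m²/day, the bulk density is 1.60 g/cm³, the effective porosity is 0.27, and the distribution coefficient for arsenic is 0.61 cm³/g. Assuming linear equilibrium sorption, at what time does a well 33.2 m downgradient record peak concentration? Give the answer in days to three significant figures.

Retardation factor R = 1 + ρ_b·K_d/n = 1 + 1.60 × 0.61/0.27 = 4.615.
Sorption retards both mechanisms: v_R = v/R = 0.01300 m/day, D_R = D/R = 0.1036 m²/day.
Peak time from v_R²t² + 2D_R t − x² = 0: t = (√(D_R² + v_R²x²) − D_R)/v_R².
√(D_R² + v_R²x²) = √(0.1036² + 0.01300² × 33.2²) = 0.4439; v_R² = 0.0001690.
t = (0.4439 − 0.1036)/0.0001690 = 2010 days.

2010 days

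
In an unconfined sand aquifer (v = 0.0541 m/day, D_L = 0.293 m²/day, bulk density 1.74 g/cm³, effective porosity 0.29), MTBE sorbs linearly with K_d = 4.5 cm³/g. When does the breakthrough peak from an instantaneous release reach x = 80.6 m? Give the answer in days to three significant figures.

Retardation factor R = 1 + ρ_b·K_d/n = 1 + 1.74 × 4.5/0.29 = 28.00.
Sorption retards both mechanisms: v_R = v/R = 0.001932 m/day, D_R = D/R = 0.01046 m²/day.
Peak time from v_R²t² + 2D_R t − x² = 0: t = (√(D_R² + v_R²x²) − D_R)/v_R².
√(D_R² + v_R²x²) = √(0.01046² + 0.001932² × 80.6²) = 0.1561; v_R² = 3.733e-06.
t = (0.1561 − 0.01046)/3.733e-06 = 39000 days.

39000 days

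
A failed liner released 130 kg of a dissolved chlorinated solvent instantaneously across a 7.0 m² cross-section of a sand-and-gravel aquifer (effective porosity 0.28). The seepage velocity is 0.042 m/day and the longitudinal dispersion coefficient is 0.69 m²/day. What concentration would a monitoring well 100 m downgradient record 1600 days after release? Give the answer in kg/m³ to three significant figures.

For an instantaneous plane source, C(x,t) = M/(n_e·A·√(4πDt)) · exp(−(x−vt)²/(4Dt)), with n_e·A the pore (flow) area.
Plume center vt = 0.042 × 1600 = 67.2 m, so the well at 100 m is 32.8 m downgradient of the peak.
√(4πDt) = 117.8 m, giving peak height M/(n_e·A·√(4πDt)) = 130/(0.28 × 7.0 × 117.8) = 0.5630 kg/m³.
(x−vt)²/(4Dt) = (32.8)²/(4 × 0.69 × 1600) = 0.2436; exp(−0.2436) = 0.7838.
C = 0.5630 × 0.7838 = 0.441 kg/m³.

0.441 kg/m³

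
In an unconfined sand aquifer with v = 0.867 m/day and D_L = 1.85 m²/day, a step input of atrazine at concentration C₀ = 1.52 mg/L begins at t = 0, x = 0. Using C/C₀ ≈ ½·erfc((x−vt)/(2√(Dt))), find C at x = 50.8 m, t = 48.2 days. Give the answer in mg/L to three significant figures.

For a continuous step input, C/C₀ ≈ ½·erfc((x−vt)/(2√(Dt))).
vt = 0.867 × 48.2 = 41.7894 m and 2√(Dt) = 2√(1.85 × 48.2) = 18.89 m.
Argument (x−vt)/(2√(Dt)) = (50.8 − 41.7894)/18.89 = 0.4770; ½·erfc(0.4770) = 0.2500.
C = 1.52 × 0.2500 = 0.380 mg/L.

0.380 mg/L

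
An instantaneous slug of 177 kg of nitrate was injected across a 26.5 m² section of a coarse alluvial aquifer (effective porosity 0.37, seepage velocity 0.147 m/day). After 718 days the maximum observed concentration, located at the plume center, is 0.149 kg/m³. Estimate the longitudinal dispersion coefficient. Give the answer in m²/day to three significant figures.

At the plume center C_max = M/(n_e·A·√(4πDt)), so D = M²/(4πt·(n_e·A·C_max)²).
n_e·A·C_max = 0.37 × 26.5 × 0.149 = 1.461 kg/m.
D = 177²/(4π × 718 × 1.461²) = 1.63 m²/day.

1.63 m²/day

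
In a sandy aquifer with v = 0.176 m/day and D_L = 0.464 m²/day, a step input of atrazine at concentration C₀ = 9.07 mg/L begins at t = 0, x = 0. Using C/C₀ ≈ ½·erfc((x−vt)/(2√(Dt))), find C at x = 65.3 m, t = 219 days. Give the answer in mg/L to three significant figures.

0.275 mg/L

For a continuous step input, C/C₀ ≈ ½·erfc((x−vt)/(2√(Dt))).
vt = 0.176 × 219 = 38.544 m and 2√(Dt) = 2√(0.464 × 219) = 20.16 m.
Argument (x−vt)/(2√(Dt)) = (65.3 − 38.544)/20.16 = 1.327; ½·erfc(1.327) = 0.03028.
C = 9.07 × 0.03028 = 0.275 mg/L.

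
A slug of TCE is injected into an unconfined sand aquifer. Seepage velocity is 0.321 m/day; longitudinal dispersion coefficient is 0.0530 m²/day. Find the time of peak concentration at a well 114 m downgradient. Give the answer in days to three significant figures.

355 days

For the 1D instantaneous-source solution, setting ∂C/∂t = 0 at fixed x gives v²t² + 2Dt − x² = 0, so t = (√(D² + v²x²) − D)/v².
√(D² + v²x²) = √(0.0530² + 0.321² × 114²) = 36.59; v² = 0.103041.
t = (36.59 − 0.0530)/0.103041 = 355 days (vs. the pure-advection estimate x/v = 355 d).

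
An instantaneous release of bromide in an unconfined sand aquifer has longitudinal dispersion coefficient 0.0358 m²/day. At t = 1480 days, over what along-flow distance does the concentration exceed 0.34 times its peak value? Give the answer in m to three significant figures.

30.2 m

The plume is Gaussian with σ = √(2Dt) = √(2 × 0.0358 × 1480) = 10.29 m.
C/C_peak = exp(−Δx²/(2σ²)) = 0.34 ⇒ Δx = σ·√(−2 ln 0.34) = 10.29 × 1.469 = 15.12 m.
Width = 2Δx = 30.2 m.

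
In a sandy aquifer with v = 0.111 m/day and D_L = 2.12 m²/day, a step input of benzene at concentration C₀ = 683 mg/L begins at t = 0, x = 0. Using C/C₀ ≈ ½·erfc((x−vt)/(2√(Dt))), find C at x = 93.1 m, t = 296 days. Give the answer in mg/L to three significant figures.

30.4 mg/L

For a continuous step input, C/C₀ ≈ ½·erfc((x−vt)/(2√(Dt))).
vt = 0.111 × 296 = 32.856 m and 2√(Dt) = 2√(2.12 × 296) = 50.10 m.
Argument (x−vt)/(2√(Dt)) = (93.1 − 32.856)/50.10 = 1.202; ½·erfc(1.202) = 0.04458.
C = 683 × 0.04458 = 30.4 mg/L.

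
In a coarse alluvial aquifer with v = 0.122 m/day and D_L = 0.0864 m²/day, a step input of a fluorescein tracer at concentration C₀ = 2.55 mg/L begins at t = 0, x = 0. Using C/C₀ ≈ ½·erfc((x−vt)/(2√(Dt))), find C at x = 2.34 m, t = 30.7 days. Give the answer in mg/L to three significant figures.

1.86 mg/L

For a continuous step input, C/C₀ ≈ ½·erfc((x−vt)/(2√(Dt))).
vt = 0.122 × 30.7 = 3.7454 m and 2√(Dt) = 2√(0.0864 × 30.7) = 3.257 m.
Argument (x−vt)/(2√(Dt)) = (2.34 − 3.7454)/3.257 = -0.4315; ½·erfc(-0.4315) = 0.7291.
C = 2.55 × 0.7291 = 1.86 mg/L.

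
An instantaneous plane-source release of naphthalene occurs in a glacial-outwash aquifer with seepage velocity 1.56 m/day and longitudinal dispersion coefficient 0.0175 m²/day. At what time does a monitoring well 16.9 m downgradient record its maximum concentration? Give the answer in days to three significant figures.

10.8 days

For the 1D instantaneous-source solution, setting ∂C/∂t = 0 at fixed x gives v²t² + 2Dt − x² = 0, so t = (√(D² + v²x²) − D)/v².
√(D² + v²x²) = √(0.0175² + 1.56² × 16.9²) = 26.36; v² = 2.4336.
t = (26.36 − 0.0175)/2.4336 = 10.8 days (vs. the pure-advection estimate x/v = 10.8 d).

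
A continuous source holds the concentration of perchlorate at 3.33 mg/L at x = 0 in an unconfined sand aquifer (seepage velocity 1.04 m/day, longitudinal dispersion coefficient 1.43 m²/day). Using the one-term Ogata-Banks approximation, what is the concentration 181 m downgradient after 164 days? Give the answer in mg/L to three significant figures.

For a continuous step input, C/C₀ ≈ ½·erfc((x−vt)/(2√(Dt))).
vt = 1.04 × 164 = 170.56 m and 2√(Dt) = 2√(1.43 × 164) = 30.63 m.
Argument (x−vt)/(2√(Dt)) = (181 − 170.56)/30.63 = 0.3408; ½·erfc(0.3408) = 0.3149.
C = 3.33 × 0.3149 = 1.05 mg/L.

1.05 mg/L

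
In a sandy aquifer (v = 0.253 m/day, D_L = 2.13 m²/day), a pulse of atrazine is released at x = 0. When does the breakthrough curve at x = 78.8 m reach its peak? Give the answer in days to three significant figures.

For the 1D instantaneous-source solution, setting ∂C/∂t = 0 at fixed x gives v²t² + 2Dt − x² = 0, so t = (√(D² + v²x²) − D)/v².
√(D² + v²x²) = √(2.13² + 0.253² × 78.8²) = 20.05; v² = 0.064009.
t = (20.05 − 2.13)/0.064009 = 280 days (vs. the pure-advection estimate x/v = 311 d).

280 days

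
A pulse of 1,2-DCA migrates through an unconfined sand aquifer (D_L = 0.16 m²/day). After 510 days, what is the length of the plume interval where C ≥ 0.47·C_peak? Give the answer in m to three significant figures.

31.4 m

The plume is Gaussian with σ = √(2Dt) = √(2 × 0.16 × 510) = 12.77 m.
C/C_peak = exp(−Δx²/(2σ²)) = 0.47 ⇒ Δx = σ·√(−2 ln 0.47) = 12.77 × 1.229 = 15.69 m.
Width = 2Δx = 31.4 m.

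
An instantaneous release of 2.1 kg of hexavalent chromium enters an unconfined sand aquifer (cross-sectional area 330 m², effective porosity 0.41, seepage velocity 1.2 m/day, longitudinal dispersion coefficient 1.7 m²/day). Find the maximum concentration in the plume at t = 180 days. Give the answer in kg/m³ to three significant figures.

The peak of an instantaneous 1D plume sits at x = vt; there the Gaussian factor is 1 and C_max = M/(n_e·A·√(4πDt)), where n_e·A is the pore area the mass is dissolved in.
√(4πDt) = √(4π × 1.7 × 180) = 62.01 m, so C_max = 2.1/(0.41 × 330 × 62.01) = 0.000250 kg/m³.

0.000250 kg/m³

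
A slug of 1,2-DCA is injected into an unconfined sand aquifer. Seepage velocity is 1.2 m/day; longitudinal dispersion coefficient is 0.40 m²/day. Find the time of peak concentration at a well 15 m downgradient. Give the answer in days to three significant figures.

For the 1D instantaneous-source solution, setting ∂C/∂t = 0 at fixed x gives v²t² + 2Dt − x² = 0, so t = (√(D² + v²x²) − D)/v².
√(D² + v²x²) = √(0.40² + 1.2² × 15²) = 18.00; v² = 1.44.
t = (18.00 − 0.40)/1.44 = 12.2 days (vs. the pure-advection estimate x/v = 12.5 d).

12.2 days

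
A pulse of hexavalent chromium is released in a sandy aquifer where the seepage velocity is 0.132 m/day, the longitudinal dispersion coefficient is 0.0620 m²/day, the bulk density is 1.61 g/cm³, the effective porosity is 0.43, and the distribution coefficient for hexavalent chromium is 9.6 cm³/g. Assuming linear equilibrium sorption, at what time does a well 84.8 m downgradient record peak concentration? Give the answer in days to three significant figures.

Retardation factor R = 1 + ρ_b·K_d/n = 1 + 1.61 × 9.6/0.43 = 36.94.
Sorption retards both mechanisms: v_R = v/R = 0.003573 m/day, D_R = D/R = 0.001678 m²/day.
Peak time from v_R²t² + 2D_R t − x² = 0: t = (√(D_R² + v_R²x²) − D_R)/v_R².
√(D_R² + v_R²x²) = √(0.001678² + 0.003573² × 84.8²) = 0.3030; v_R² = 1.277e-05.
t = (0.3030 − 0.001678)/1.277e-05 = 23600 days.

23600 days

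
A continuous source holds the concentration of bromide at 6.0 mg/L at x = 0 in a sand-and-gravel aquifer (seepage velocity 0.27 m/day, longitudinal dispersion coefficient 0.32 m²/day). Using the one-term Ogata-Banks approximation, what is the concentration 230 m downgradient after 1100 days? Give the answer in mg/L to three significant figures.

For a continuous step input, C/C₀ ≈ ½·erfc((x−vt)/(2√(Dt))).
vt = 0.27 × 1100 = 297 m and 2√(Dt) = 2√(0.32 × 1100) = 37.52 m.
Argument (x−vt)/(2√(Dt)) = (230 − 297)/37.52 = -1.786; ½·erfc(-1.786) = 0.9942.
C = 6.0 × 0.9942 = 5.97 mg/L.

5.97 mg/L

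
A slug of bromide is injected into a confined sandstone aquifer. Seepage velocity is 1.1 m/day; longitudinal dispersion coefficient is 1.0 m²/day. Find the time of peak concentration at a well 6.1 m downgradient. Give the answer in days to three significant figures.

For the 1D instantaneous-source solution, setting ∂C/∂t = 0 at fixed x gives v²t² + 2Dt − x² = 0, so t = (√(D² + v²x²) − D)/v².
√(D² + v²x²) = √(1.0² + 1.1² × 6.1²) = 6.784; v² = 1.21.
t = (6.784 − 1.0)/1.21 = 4.78 days (vs. the pure-advection estimate x/v = 5.55 d).

4.78 days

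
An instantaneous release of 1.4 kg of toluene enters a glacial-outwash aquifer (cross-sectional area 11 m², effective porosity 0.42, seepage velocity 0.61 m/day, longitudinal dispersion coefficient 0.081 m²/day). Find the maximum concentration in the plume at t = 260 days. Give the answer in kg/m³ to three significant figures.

0.0186 kg/m³

The peak of an instantaneous 1D plume sits at x = vt; there the Gaussian factor is 1 and C_max = M/(n_e·A·√(4πDt)), where n_e·A is the pore area the mass is dissolved in.
√(4πDt) = √(4π × 0.081 × 260) = 16.27 m, so C_max = 1.4/(0.42 × 11 × 16.27) = 0.0186 kg/m³.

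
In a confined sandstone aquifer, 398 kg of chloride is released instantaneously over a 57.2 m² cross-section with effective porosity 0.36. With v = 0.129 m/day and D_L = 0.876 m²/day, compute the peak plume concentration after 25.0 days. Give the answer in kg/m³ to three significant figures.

1.17 kg/m³

The peak of an instantaneous 1D plume sits at x = vt; there the Gaussian factor is 1 and C_max = M/(n_e·A·√(4πDt)), where n_e·A is the pore area the mass is dissolved in.
√(4πDt) = √(4π × 0.876 × 25.0) = 16.59 m, so C_max = 398/(0.36 × 57.2 × 16.59) = 1.17 kg/m³.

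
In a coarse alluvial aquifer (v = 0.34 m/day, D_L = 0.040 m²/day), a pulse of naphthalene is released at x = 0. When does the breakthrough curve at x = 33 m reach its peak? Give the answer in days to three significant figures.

96.7 days

For the 1D instantaneous-source solution, setting ∂C/∂t = 0 at fixed x gives v²t² + 2Dt − x² = 0, so t = (√(D² + v²x²) − D)/v².
√(D² + v²x²) = √(0.040² + 0.34² × 33²) = 11.22; v² = 0.1156.
t = (11.22 − 0.040)/0.1156 = 96.7 days (vs. the pure-advection estimate x/v = 97.1 d).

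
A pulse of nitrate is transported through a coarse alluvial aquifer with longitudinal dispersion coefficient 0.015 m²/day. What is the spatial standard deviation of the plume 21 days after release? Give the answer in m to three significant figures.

0.794 m

Dispersive spreading gives a Gaussian with σ² = 2Dt; advection only shifts the center.
σ = √(2 × 0.015 × 21) = 0.794 m.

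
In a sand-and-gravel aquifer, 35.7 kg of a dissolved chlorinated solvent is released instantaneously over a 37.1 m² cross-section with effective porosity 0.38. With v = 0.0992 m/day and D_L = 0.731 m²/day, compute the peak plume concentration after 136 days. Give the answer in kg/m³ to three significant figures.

0.0716 kg/m³

The peak of an instantaneous 1D plume sits at x = vt; there the Gaussian factor is 1 and C_max = M/(n_e·A·√(4πDt)), where n_e·A is the pore area the mass is dissolved in.
√(4πDt) = √(4π × 0.731 × 136) = 35.35 m, so C_max = 35.7/(0.38 × 37.1 × 35.35) = 0.0716 kg/m³.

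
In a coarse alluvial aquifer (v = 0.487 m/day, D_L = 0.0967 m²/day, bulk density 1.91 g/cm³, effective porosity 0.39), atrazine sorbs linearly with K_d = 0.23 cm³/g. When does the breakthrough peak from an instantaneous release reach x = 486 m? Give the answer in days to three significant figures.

Retardation factor R = 1 + ρ_b·K_d/n = 1 + 1.91 × 0.23/0.39 = 2.126.
Sorption retards both mechanisms: v_R = v/R = 0.2291 m/day, D_R = D/R = 0.04548 m²/day.
Peak time from v_R²t² + 2D_R t − x² = 0: t = (√(D_R² + v_R²x²) − D_R)/v_R².
√(D_R² + v_R²x²) = √(0.04548² + 0.2291² × 486²) = 111.3; v_R² = 0.05249.
t = (111.3 − 0.04548)/0.05249 = 2120 days.

2120 days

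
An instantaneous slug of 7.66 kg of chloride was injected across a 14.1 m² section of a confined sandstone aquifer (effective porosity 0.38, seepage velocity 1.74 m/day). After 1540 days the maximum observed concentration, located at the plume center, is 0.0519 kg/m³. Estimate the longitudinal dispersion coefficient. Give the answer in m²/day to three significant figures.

0.0392 m²/day

At the plume center C_max = M/(n_e·A·√(4πDt)), so D = M²/(4πt·(n_e·A·C_max)²).
n_e·A·C_max = 0.38 × 14.1 × 0.0519 = 0.2781 kg/m.
D = 7.66²/(4π × 1540 × 0.2781²) = 0.0392 m²/day.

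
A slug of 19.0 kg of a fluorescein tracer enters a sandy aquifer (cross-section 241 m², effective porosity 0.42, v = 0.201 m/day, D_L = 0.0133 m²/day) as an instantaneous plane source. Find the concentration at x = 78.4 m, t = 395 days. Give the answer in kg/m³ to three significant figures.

For an instantaneous plane source, C(x,t) = M/(n_e·A·√(4πDt)) · exp(−(x−vt)²/(4Dt)), with n_e·A the pore (flow) area.
Plume center vt = 0.201 × 395 = 79.395 m, so the well at 78.4 m is 0.995 m upgradient of the peak.
√(4πDt) = 8.125 m, giving peak height M/(n_e·A·√(4πDt)) = 19.0/(0.42 × 241 × 8.125) = 0.02310 kg/m³.
(x−vt)²/(4Dt) = (-0.995)²/(4 × 0.0133 × 395) = 0.04711; exp(−0.04711) = 0.9540.
C = 0.02310 × 0.9540 = 0.0220 kg/m³.

0.0220 kg/m³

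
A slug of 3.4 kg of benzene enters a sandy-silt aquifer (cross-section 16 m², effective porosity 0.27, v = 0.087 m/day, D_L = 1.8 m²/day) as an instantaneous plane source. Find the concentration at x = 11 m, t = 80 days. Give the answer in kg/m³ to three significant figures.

For an instantaneous plane source, C(x,t) = M/(n_e·A·√(4πDt)) · exp(−(x−vt)²/(4Dt)), with n_e·A the pore (flow) area.
Plume center vt = 0.087 × 80 = 6.96 m, so the well at 11 m is 4.04 m downgradient of the peak.
√(4πDt) = 42.54 m, giving peak height M/(n_e·A·√(4πDt)) = 3.4/(0.27 × 16 × 42.54) = 0.01850 kg/m³.
(x−vt)²/(4Dt) = (4.04)²/(4 × 1.8 × 80) = 0.02834; exp(−0.02834) = 0.9721.
C = 0.01850 × 0.9721 = 0.0180 kg/m³.

0.0180 kg/m³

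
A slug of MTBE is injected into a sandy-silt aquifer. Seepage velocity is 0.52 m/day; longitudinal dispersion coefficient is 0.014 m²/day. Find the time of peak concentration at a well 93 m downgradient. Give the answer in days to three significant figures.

179 days

For the 1D instantaneous-source solution, setting ∂C/∂t = 0 at fixed x gives v²t² + 2Dt − x² = 0, so t = (√(D² + v²x²) − D)/v².
√(D² + v²x²) = √(0.014² + 0.52² × 93²) = 48.36; v² = 0.2704.
t = (48.36 − 0.014)/0.2704 = 179 days (vs. the pure-advection estimate x/v = 179 d).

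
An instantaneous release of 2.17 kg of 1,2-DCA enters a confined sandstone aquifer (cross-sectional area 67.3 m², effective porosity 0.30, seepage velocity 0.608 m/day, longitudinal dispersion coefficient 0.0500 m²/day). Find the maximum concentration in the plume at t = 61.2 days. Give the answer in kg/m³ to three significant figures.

0.0173 kg/m³

The peak of an instantaneous 1D plume sits at x = vt; there the Gaussian factor is 1 and C_max = M/(n_e·A·√(4πDt)), where n_e·A is the pore area the mass is dissolved in.
√(4πDt) = √(4π × 0.0500 × 61.2) = 6.201 m, so C_max = 2.17/(0.30 × 67.3 × 6.201) = 0.0173 kg/m³.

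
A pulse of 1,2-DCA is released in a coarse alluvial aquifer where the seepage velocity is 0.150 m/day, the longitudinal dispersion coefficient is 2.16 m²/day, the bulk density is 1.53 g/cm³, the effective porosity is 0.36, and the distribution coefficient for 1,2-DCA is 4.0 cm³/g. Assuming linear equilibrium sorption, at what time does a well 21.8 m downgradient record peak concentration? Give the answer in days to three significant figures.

1410 days

Retardation factor R = 1 + ρ_b·K_d/n = 1 + 1.53 × 4.0/0.36 = 18.00.
Sorption retards both mechanisms: v_R = v/R = 0.008333 m/day, D_R = D/R = 0.1200 m²/day.
Peak time from v_R²t² + 2D_R t − x² = 0: t = (√(D_R² + v_R²x²) − D_R)/v_R².
√(D_R² + v_R²x²) = √(0.1200² + 0.008333² × 21.8²) = 0.2177; v_R² = 6.944e-05.
t = (0.2177 − 0.1200)/6.944e-05 = 1410 days.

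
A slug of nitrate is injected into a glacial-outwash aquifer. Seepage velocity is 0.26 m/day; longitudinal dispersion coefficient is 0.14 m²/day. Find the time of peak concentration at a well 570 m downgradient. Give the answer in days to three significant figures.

2190 days

For the 1D instantaneous-source solution, setting ∂C/∂t = 0 at fixed x gives v²t² + 2Dt − x² = 0, so t = (√(D² + v²x²) − D)/v².
√(D² + v²x²) = √(0.14² + 0.26² × 570²) = 148.2; v² = 0.0676.
t = (148.2 − 0.14)/0.0676 = 2190 days (vs. the pure-advection estimate x/v = 2190 d).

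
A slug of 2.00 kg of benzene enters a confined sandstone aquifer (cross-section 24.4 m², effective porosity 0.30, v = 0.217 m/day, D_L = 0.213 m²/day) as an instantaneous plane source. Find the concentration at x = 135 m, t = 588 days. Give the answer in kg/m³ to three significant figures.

0.00617 kg/m³

For an instantaneous plane source, C(x,t) = M/(n_e·A·√(4πDt)) · exp(−(x−vt)²/(4Dt)), with n_e·A the pore (flow) area.
Plume center vt = 0.217 × 588 = 127.596 m, so the well at 135 m is 7.404 m downgradient of the peak.
√(4πDt) = 39.67 m, giving peak height M/(n_e·A·√(4πDt)) = 2.00/(0.30 × 24.4 × 39.67) = 0.006887 kg/m³.
(x−vt)²/(4Dt) = (7.404)²/(4 × 0.213 × 588) = 0.1094; exp(−0.1094) = 0.8964.
C = 0.006887 × 0.8964 = 0.00617 kg/m³.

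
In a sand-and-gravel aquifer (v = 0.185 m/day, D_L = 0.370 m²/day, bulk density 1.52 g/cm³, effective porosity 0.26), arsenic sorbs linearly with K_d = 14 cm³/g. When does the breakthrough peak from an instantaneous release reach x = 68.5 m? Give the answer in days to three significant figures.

29800 days

Retardation factor R = 1 + ρ_b·K_d/n = 1 + 1.52 × 14/0.26 = 82.85.
Sorption retards both mechanisms: v_R = v/R = 0.002233 m/day, D_R = D/R = 0.004466 m²/day.
Peak time from v_R²t² + 2D_R t − x² = 0: t = (√(D_R² + v_R²x²) − D_R)/v_R².
√(D_R² + v_R²x²) = √(0.004466² + 0.002233² × 68.5²) = 0.1530; v_R² = 4.986e-06.
t = (0.1530 − 0.004466)/4.986e-06 = 29800 days.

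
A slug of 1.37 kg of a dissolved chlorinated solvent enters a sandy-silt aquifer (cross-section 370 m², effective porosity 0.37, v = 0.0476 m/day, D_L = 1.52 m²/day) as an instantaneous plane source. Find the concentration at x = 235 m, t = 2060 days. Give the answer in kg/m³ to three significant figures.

1.13e-05 kg/m³

For an instantaneous plane source, C(x,t) = M/(n_e·A·√(4πDt)) · exp(−(x−vt)²/(4Dt)), with n_e·A the pore (flow) area.
Plume center vt = 0.0476 × 2060 = 98.056 m, so the well at 235 m is 136.944 m downgradient of the peak.
√(4πDt) = 198.4 m, giving peak height M/(n_e·A·√(4πDt)) = 1.37/(0.37 × 370 × 198.4) = 5.044e-05 kg/m³.
(x−vt)²/(4Dt) = (136.944)²/(4 × 1.52 × 2060) = 1.497; exp(−1.497) = 0.2238.
C = 5.044e-05 × 0.2238 = 1.13e-05 kg/m³.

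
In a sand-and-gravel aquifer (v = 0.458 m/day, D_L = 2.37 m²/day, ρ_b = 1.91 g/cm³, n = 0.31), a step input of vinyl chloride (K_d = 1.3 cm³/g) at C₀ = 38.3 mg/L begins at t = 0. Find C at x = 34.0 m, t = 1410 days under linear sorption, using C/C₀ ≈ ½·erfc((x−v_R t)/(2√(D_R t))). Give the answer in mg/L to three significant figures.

Retardation factor R = 1 + ρ_b·K_d/n = 1 + 1.91 × 1.3/0.31 = 9.010.
Sorption retards both mechanisms: v_R = v/R = 0.05083 m/day, D_R = D/R = 0.2630 m²/day.
v_R·t = 0.05083 × 1410 = 71.6703 m; 2√(D_R t) = 38.51 m; argument = (34.0 − 71.6703)/38.51 = -0.9782.
C = C₀ × ½·erfc(-0.9782) = 38.3 × 0.9167 = 35.1 mg/L.

35.1 mg/L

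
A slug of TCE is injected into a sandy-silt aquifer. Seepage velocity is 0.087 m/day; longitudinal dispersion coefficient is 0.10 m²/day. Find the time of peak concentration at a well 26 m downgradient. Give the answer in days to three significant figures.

286 days

For the 1D instantaneous-source solution, setting ∂C/∂t = 0 at fixed x gives v²t² + 2Dt − x² = 0, so t = (√(D² + v²x²) − D)/v².
√(D² + v²x²) = √(0.10² + 0.087² × 26²) = 2.264; v² = 0.007569.
t = (2.264 − 0.10)/0.007569 = 286 days (vs. the pure-advection estimate x/v = 299 d).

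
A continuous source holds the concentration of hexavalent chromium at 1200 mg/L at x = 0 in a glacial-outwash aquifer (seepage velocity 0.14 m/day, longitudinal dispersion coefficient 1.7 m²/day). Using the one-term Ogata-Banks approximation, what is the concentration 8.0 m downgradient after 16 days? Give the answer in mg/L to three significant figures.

For a continuous step input, C/C₀ ≈ ½·erfc((x−vt)/(2√(Dt))).
vt = 0.14 × 16 = 2.24 m and 2√(Dt) = 2√(1.7 × 16) = 10.43 m.
Argument (x−vt)/(2√(Dt)) = (8.0 − 2.24)/10.43 = 0.5523; ½·erfc(0.5523) = 0.2174.
C = 1200 × 0.2174 = 261 mg/L.

261 mg/L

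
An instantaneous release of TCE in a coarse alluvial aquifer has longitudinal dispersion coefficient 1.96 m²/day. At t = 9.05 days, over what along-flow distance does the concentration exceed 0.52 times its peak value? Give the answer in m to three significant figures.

The plume is Gaussian with σ = √(2Dt) = √(2 × 1.96 × 9.05) = 5.956 m.
C/C_peak = exp(−Δx²/(2σ²)) = 0.52 ⇒ Δx = σ·√(−2 ln 0.52) = 5.956 × 1.144 = 6.814 m.
Width = 2Δx = 13.6 m.

13.6 m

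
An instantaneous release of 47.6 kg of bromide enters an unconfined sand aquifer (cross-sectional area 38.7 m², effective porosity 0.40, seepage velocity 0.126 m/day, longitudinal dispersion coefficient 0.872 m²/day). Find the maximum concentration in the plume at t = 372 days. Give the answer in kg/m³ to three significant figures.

The peak of an instantaneous 1D plume sits at x = vt; there the Gaussian factor is 1 and C_max = M/(n_e·A·√(4πDt)), where n_e·A is the pore area the mass is dissolved in.
√(4πDt) = √(4π × 0.872 × 372) = 63.85 m, so C_max = 47.6/(0.40 × 38.7 × 63.85) = 0.0482 kg/m³.

0.0482 kg/m³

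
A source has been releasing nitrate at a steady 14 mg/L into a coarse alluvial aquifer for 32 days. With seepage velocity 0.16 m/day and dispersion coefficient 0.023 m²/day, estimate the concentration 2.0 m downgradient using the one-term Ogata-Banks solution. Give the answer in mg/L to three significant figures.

For a continuous step input, C/C₀ ≈ ½·erfc((x−vt)/(2√(Dt))).
vt = 0.16 × 32 = 5.12 m and 2√(Dt) = 2√(0.023 × 32) = 1.716 m.
Argument (x−vt)/(2√(Dt)) = (2.0 − 5.12)/1.716 = -1.818; ½·erfc(-1.818) = 0.9949.
C = 14 × 0.9949 = 13.9 mg/L.

13.9 mg/L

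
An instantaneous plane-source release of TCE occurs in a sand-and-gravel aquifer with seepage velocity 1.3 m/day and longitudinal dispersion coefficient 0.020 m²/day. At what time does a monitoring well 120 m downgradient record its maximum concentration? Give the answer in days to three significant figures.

92.3 days

For the 1D instantaneous-source solution, setting ∂C/∂t = 0 at fixed x gives v²t² + 2Dt − x² = 0, so t = (√(D² + v²x²) − D)/v².
√(D² + v²x²) = √(0.020² + 1.3² × 120²) = 156.0; v² = 1.69.
t = (156.0 − 0.020)/1.69 = 92.3 days (vs. the pure-advection estimate x/v = 92.3 d).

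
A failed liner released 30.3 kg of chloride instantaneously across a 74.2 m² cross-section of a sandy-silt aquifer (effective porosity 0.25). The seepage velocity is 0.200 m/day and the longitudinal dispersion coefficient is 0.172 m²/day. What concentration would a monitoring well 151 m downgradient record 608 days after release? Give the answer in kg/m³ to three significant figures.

0.00571 kg/m³

For an instantaneous plane source, C(x,t) = M/(n_e·A·√(4πDt)) · exp(−(x−vt)²/(4Dt)), with n_e·A the pore (flow) area.
Plume center vt = 0.200 × 608 = 121.6 m, so the well at 151 m is 29.4 m downgradient of the peak.
√(4πDt) = 36.25 m, giving peak height M/(n_e·A·√(4πDt)) = 30.3/(0.25 × 74.2 × 36.25) = 0.04506 kg/m³.
(x−vt)²/(4Dt) = (29.4)²/(4 × 0.172 × 608) = 2.066; exp(−2.066) = 0.1267.
C = 0.04506 × 0.1267 = 0.00571 kg/m³.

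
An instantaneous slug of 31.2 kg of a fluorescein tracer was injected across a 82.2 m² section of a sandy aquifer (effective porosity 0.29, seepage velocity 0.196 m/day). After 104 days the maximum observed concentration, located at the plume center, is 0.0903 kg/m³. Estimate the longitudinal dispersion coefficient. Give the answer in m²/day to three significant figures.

0.161 m²/day

At the plume center C_max = M/(n_e·A·√(4πDt)), so D = M²/(4πt·(n_e·A·C_max)²).
n_e·A·C_max = 0.29 × 82.2 × 0.0903 = 2.153 kg/m.
D = 31.2²/(4π × 104 × 2.153²) = 0.161 m²/day.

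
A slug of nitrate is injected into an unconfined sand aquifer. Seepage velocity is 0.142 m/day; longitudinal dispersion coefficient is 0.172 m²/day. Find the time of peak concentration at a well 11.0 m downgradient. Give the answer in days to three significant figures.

69.4 days

For the 1D instantaneous-source solution, setting ∂C/∂t = 0 at fixed x gives v²t² + 2Dt − x² = 0, so t = (√(D² + v²x²) − D)/v².
√(D² + v²x²) = √(0.172² + 0.142² × 11.0²) = 1.571; v² = 0.020164.
t = (1.571 − 0.172)/0.020164 = 69.4 days (vs. the pure-advection estimate x/v = 77.5 d).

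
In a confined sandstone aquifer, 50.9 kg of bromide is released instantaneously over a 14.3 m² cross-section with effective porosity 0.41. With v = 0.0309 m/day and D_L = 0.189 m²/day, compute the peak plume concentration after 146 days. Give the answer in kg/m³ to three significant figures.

0.466 kg/m³

The peak of an instantaneous 1D plume sits at x = vt; there the Gaussian factor is 1 and C_max = M/(n_e·A·√(4πDt)), where n_e·A is the pore area the mass is dissolved in.
√(4πDt) = √(4π × 0.189 × 146) = 18.62 m, so C_max = 50.9/(0.41 × 14.3 × 18.62) = 0.466 kg/m³.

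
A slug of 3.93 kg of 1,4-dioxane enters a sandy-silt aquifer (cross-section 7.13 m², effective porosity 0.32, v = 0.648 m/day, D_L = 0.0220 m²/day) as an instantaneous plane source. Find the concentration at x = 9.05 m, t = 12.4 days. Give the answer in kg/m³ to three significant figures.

For an instantaneous plane source, C(x,t) = M/(n_e·A·√(4πDt)) · exp(−(x−vt)²/(4Dt)), with n_e·A the pore (flow) area.
Plume center vt = 0.648 × 12.4 = 8.0352 m, so the well at 9.05 m is 1.0148 m downgradient of the peak.
√(4πDt) = 1.852 m, giving peak height M/(n_e·A·√(4πDt)) = 3.93/(0.32 × 7.13 × 1.852) = 0.9301 kg/m³.
(x−vt)²/(4Dt) = (1.0148)²/(4 × 0.0220 × 12.4) = 0.9437; exp(−0.9437) = 0.3892.
C = 0.9301 × 0.3892 = 0.362 kg/m³.

0.362 kg/m³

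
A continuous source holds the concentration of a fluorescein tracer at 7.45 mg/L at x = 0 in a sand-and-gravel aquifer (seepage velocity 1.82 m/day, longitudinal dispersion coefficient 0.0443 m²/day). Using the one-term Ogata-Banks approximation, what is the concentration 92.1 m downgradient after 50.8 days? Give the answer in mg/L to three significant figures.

For a continuous step input, C/C₀ ≈ ½·erfc((x−vt)/(2√(Dt))).
vt = 1.82 × 50.8 = 92.456 m and 2√(Dt) = 2√(0.0443 × 50.8) = 3.000 m.
Argument (x−vt)/(2√(Dt)) = (92.1 − 92.456)/3.000 = -0.1187; ½·erfc(-0.1187) = 0.5667.
C = 7.45 × 0.5667 = 4.22 mg/L.

4.22 mg/L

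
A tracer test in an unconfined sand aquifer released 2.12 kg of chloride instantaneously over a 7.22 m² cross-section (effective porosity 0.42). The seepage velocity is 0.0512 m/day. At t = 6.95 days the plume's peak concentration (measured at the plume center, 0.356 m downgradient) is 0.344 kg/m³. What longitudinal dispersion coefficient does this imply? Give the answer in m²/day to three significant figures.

At the plume center C_max = M/(n_e·A·√(4πDt)), so D = M²/(4πt·(n_e·A·C_max)²).
n_e·A·C_max = 0.42 × 7.22 × 0.344 = 1.043 kg/m.
D = 2.12²/(4π × 6.95 × 1.043²) = 0.0473 m²/day.

0.0473 m²/day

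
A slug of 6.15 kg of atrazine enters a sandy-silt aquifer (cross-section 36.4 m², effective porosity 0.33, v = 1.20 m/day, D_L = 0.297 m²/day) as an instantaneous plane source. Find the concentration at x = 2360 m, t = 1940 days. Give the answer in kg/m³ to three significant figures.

For an instantaneous plane source, C(x,t) = M/(n_e·A·√(4πDt)) · exp(−(x−vt)²/(4Dt)), with n_e·A the pore (flow) area.
Plume center vt = 1.20 × 1940 = 2328 m, so the well at 2360 m is 32 m downgradient of the peak.
√(4πDt) = 85.09 m, giving peak height M/(n_e·A·√(4πDt)) = 6.15/(0.33 × 36.4 × 85.09) = 0.006017 kg/m³.
(x−vt)²/(4Dt) = (32)²/(4 × 0.297 × 1940) = 0.4443; exp(−0.4443) = 0.6413.
C = 0.006017 × 0.6413 = 0.00386 kg/m³.

0.00386 kg/m³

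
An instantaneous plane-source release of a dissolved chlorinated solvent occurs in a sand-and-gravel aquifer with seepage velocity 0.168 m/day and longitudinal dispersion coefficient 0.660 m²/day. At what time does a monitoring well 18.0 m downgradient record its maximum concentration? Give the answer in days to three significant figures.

86.3 days

For the 1D instantaneous-source solution, setting ∂C/∂t = 0 at fixed x gives v²t² + 2Dt − x² = 0, so t = (√(D² + v²x²) − D)/v².
√(D² + v²x²) = √(0.660² + 0.168² × 18.0²) = 3.095; v² = 0.028224.
t = (3.095 − 0.660)/0.028224 = 86.3 days (vs. the pure-advection estimate x/v = 107 d).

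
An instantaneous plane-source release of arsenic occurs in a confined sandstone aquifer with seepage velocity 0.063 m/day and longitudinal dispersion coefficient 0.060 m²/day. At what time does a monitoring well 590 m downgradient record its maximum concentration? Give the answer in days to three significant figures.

9350 days

For the 1D instantaneous-source solution, setting ∂C/∂t = 0 at fixed x gives v²t² + 2Dt − x² = 0, so t = (√(D² + v²x²) − D)/v².
√(D² + v²x²) = √(0.060² + 0.063² × 590²) = 37.17; v² = 0.003969.
t = (37.17 − 0.060)/0.003969 = 9350 days (vs. the pure-advection estimate x/v = 9370 d).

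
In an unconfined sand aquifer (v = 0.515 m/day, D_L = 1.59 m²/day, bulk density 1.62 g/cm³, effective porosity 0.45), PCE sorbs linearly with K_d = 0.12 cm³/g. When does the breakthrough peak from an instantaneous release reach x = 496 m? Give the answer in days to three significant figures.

1370 days

Retardation factor R = 1 + ρ_b·K_d/n = 1 + 1.62 × 0.12/0.45 = 1.432.
Sorption retards both mechanisms: v_R = v/R = 0.3596 m/day, D_R = D/R = 1.110 m²/day.
Peak time from v_R²t² + 2D_R t − x² = 0: t = (√(D_R² + v_R²x²) − D_R)/v_R².
√(D_R² + v_R²x²) = √(1.110² + 0.3596² × 496²) = 178.4; v_R² = 0.1293.
t = (178.4 − 1.110)/0.1293 = 1370 days.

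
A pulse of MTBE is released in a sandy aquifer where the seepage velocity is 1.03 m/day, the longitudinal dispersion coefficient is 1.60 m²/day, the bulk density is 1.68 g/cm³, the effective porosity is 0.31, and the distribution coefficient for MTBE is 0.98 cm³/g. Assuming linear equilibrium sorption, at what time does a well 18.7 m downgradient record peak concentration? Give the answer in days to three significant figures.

Retardation factor R = 1 + ρ_b·K_d/n = 1 + 1.68 × 0.98/0.31 = 6.311.
Sorption retards both mechanisms: v_R = v/R = 0.1632 m/day, D_R = D/R = 0.2535 m²/day.
Peak time from v_R²t² + 2D_R t − x² = 0: t = (√(D_R² + v_R²x²) − D_R)/v_R².
√(D_R² + v_R²x²) = √(0.2535² + 0.1632² × 18.7²) = 3.062; v_R² = 0.02663.
t = (3.062 − 0.2535)/0.02663 = 105 days.

105 days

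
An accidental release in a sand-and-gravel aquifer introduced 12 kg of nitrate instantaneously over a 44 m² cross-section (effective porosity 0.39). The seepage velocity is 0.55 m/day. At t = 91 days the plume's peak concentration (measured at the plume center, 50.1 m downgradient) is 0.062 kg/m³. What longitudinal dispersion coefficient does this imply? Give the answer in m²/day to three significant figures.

0.111 m²/day

At the plume center C_max = M/(n_e·A·√(4πDt)), so D = M²/(4πt·(n_e·A·C_max)²).
n_e·A·C_max = 0.39 × 44 × 0.062 = 1.064 kg/m.
D = 12²/(4π × 91 × 1.064²) = 0.111 m²/day.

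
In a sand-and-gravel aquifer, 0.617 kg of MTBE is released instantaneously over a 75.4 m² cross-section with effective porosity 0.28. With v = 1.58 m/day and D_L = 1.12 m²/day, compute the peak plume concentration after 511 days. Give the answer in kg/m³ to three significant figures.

0.000345 kg/m³

The peak of an instantaneous 1D plume sits at x = vt; there the Gaussian factor is 1 and C_max = M/(n_e·A·√(4πDt)), where n_e·A is the pore area the mass is dissolved in.
√(4πDt) = √(4π × 1.12 × 511) = 84.81 m, so C_max = 0.617/(0.28 × 75.4 × 84.81) = 0.000345 kg/m³.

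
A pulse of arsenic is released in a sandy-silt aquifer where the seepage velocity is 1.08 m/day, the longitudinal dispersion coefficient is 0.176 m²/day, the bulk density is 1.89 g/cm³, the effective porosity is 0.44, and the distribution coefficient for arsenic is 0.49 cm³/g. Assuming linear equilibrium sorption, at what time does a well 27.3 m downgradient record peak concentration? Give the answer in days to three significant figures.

78.0 days

Retardation factor R = 1 + ρ_b·K_d/n = 1 + 1.89 × 0.49/0.44 = 3.105.
Sorption retards both mechanisms: v_R = v/R = 0.3478 m/day, D_R = D/R = 0.05668 m²/day.
Peak time from v_R²t² + 2D_R t − x² = 0: t = (√(D_R² + v_R²x²) − D_R)/v_R².
√(D_R² + v_R²x²) = √(0.05668² + 0.3478² × 27.3²) = 9.495; v_R² = 0.1210.
t = (9.495 − 0.05668)/0.1210 = 78.0 days.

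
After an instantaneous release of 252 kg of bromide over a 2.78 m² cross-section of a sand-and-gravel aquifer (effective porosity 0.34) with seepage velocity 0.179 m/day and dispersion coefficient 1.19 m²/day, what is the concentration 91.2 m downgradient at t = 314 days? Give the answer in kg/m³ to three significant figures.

For an instantaneous plane source, C(x,t) = M/(n_e·A·√(4πDt)) · exp(−(x−vt)²/(4Dt)), with n_e·A the pore (flow) area.
Plume center vt = 0.179 × 314 = 56.206 m, so the well at 91.2 m is 34.994 m downgradient of the peak.
√(4πDt) = 68.52 m, giving peak height M/(n_e·A·√(4πDt)) = 252/(0.34 × 2.78 × 68.52) = 3.891 kg/m³.
(x−vt)²/(4Dt) = (34.994)²/(4 × 1.19 × 314) = 0.8193; exp(−0.8193) = 0.4407.
C = 3.891 × 0.4407 = 1.71 kg/m³.

1.71 kg/m³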